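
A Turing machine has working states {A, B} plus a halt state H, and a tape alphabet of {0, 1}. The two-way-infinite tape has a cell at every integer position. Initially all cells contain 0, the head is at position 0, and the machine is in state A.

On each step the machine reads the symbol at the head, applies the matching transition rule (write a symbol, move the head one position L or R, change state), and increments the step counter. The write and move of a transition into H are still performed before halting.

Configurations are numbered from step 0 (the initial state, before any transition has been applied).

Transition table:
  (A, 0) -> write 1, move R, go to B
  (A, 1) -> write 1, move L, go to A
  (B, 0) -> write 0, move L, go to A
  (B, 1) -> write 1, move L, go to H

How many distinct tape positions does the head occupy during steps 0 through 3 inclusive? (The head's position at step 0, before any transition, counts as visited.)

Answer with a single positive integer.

Answer: 3

Derivation:
Step 1: in state A at pos 0, read 0 -> (A,0)->write 1,move R,goto B. Now: state=B, head=1, tape[-1..2]=0100 (head:   ^)
Step 2: in state B at pos 1, read 0 -> (B,0)->write 0,move L,goto A. Now: state=A, head=0, tape[-1..2]=0100 (head:  ^)
Step 3: in state A at pos 0, read 1 -> (A,1)->write 1,move L,goto A. Now: state=A, head=-1, tape[-2..2]=00100 (head:  ^)
Head positions at steps 0..3: starting at 0, distinct positions visited = {-1, 0, 1} -> 3 position(s)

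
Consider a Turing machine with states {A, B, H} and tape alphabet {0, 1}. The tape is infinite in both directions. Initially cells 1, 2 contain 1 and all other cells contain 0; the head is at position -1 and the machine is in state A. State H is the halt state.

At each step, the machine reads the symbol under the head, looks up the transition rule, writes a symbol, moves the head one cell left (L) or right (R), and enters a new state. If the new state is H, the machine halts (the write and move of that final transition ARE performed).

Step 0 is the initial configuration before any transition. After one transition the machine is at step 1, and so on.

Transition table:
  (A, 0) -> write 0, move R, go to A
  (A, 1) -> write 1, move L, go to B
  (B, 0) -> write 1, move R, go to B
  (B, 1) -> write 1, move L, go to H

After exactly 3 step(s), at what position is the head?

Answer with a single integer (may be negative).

Step 1: in state A at pos -1, read 0 -> (A,0)->write 0,move R,goto A. Now: state=A, head=0, tape[-2..3]=000110 (head:   ^)
Step 2: in state A at pos 0, read 0 -> (A,0)->write 0,move R,goto A. Now: state=A, head=1, tape[-2..3]=000110 (head:    ^)
Step 3: in state A at pos 1, read 1 -> (A,1)->write 1,move L,goto B. Now: state=B, head=0, tape[-2..3]=000110 (head:   ^)

Answer: 0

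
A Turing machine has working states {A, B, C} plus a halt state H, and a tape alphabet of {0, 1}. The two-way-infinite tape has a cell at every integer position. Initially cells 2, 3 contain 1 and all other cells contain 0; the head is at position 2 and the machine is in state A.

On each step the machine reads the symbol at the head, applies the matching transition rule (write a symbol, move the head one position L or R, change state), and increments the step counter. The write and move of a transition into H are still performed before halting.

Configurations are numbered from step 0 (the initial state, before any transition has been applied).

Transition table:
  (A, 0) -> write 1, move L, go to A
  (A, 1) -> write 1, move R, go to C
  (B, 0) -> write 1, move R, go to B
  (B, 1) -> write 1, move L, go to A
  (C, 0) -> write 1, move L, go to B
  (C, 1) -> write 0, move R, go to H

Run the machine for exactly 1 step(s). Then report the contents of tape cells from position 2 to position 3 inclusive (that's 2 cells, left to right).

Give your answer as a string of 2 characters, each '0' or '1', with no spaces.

Answer: 11

Derivation:
Step 1: in state A at pos 2, read 1 -> (A,1)->write 1,move R,goto C. Now: state=C, head=3, tape[1..4]=0110 (head:   ^)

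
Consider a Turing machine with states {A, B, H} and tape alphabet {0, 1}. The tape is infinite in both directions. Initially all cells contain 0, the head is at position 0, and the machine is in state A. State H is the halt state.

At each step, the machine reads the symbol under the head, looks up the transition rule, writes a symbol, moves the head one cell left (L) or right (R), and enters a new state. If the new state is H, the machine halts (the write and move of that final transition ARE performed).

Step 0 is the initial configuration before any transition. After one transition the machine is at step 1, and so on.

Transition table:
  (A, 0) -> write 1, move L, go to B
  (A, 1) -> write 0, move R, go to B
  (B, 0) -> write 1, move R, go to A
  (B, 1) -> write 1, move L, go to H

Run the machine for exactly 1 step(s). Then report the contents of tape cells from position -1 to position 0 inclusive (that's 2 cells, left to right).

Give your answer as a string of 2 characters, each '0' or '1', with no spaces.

Answer: 01

Derivation:
Step 1: in state A at pos 0, read 0 -> (A,0)->write 1,move L,goto B. Now: state=B, head=-1, tape[-2..1]=0010 (head:  ^)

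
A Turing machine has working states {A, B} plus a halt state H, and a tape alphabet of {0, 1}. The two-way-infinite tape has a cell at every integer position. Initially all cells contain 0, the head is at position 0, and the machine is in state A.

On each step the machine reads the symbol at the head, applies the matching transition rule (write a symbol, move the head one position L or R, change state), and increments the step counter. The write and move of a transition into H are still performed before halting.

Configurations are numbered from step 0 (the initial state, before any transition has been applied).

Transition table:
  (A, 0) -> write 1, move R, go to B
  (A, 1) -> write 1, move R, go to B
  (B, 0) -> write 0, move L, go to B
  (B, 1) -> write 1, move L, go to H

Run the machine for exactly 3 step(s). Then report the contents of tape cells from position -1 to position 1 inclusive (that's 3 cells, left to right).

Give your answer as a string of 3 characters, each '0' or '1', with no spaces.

Step 1: in state A at pos 0, read 0 -> (A,0)->write 1,move R,goto B. Now: state=B, head=1, tape[-1..2]=0100 (head:   ^)
Step 2: in state B at pos 1, read 0 -> (B,0)->write 0,move L,goto B. Now: state=B, head=0, tape[-1..2]=0100 (head:  ^)
Step 3: in state B at pos 0, read 1 -> (B,1)->write 1,move L,goto H. Now: state=H, head=-1, tape[-2..2]=00100 (head:  ^)

Answer: 010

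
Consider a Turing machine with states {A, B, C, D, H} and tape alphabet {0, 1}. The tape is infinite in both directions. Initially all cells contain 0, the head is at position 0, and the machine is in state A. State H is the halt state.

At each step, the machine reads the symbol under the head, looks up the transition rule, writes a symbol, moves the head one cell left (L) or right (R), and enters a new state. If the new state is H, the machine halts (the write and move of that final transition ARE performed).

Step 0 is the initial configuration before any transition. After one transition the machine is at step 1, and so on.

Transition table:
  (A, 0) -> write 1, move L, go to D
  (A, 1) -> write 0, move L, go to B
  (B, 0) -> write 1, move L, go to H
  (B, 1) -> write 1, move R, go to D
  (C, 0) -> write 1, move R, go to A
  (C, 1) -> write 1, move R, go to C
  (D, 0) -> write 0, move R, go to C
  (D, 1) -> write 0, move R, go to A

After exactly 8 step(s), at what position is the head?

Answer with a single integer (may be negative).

Answer: 0

Derivation:
Step 1: in state A at pos 0, read 0 -> (A,0)->write 1,move L,goto D. Now: state=D, head=-1, tape[-2..1]=0010 (head:  ^)
Step 2: in state D at pos -1, read 0 -> (D,0)->write 0,move R,goto C. Now: state=C, head=0, tape[-2..1]=0010 (head:   ^)
Step 3: in state C at pos 0, read 1 -> (C,1)->write 1,move R,goto C. Now: state=C, head=1, tape[-2..2]=00100 (head:    ^)
Step 4: in state C at pos 1, read 0 -> (C,0)->write 1,move R,goto A. Now: state=A, head=2, tape[-2..3]=001100 (head:     ^)
Step 5: in state A at pos 2, read 0 -> (A,0)->write 1,move L,goto D. Now: state=D, head=1, tape[-2..3]=001110 (head:    ^)
Step 6: in state D at pos 1, read 1 -> (D,1)->write 0,move R,goto A. Now: state=A, head=2, tape[-2..3]=001010 (head:     ^)
Step 7: in state A at pos 2, read 1 -> (A,1)->write 0,move L,goto B. Now: state=B, head=1, tape[-2..3]=001000 (head:    ^)
Step 8: in state B at pos 1, read 0 -> (B,0)->write 1,move L,goto H. Now: state=H, head=0, tape[-2..3]=001100 (head:   ^)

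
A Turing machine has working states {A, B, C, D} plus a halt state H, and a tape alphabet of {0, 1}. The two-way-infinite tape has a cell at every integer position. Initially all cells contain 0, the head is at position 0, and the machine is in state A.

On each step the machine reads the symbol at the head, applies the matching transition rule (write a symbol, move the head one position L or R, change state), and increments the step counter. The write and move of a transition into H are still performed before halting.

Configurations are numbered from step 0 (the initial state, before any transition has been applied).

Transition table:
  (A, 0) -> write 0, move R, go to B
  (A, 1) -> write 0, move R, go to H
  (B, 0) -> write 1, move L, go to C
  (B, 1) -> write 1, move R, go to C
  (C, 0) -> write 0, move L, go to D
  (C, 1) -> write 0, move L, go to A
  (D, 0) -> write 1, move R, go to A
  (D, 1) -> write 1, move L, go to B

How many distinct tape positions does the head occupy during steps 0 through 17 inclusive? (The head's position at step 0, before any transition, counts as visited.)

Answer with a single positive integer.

Step 1: in state A at pos 0, read 0 -> (A,0)->write 0,move R,goto B. Now: state=B, head=1, tape[-1..2]=0000 (head:   ^)
Step 2: in state B at pos 1, read 0 -> (B,0)->write 1,move L,goto C. Now: state=C, head=0, tape[-1..2]=0010 (head:  ^)
Step 3: in state C at pos 0, read 0 -> (C,0)->write 0,move L,goto D. Now: state=D, head=-1, tape[-2..2]=00010 (head:  ^)
Step 4: in state D at pos -1, read 0 -> (D,0)->write 1,move R,goto A. Now: state=A, head=0, tape[-2..2]=01010 (head:   ^)
Step 5: in state A at pos 0, read 0 -> (A,0)->write 0,move R,goto B. Now: state=B, head=1, tape[-2..2]=01010 (head:    ^)
Step 6: in state B at pos 1, read 1 -> (B,1)->write 1,move R,goto C. Now: state=C, head=2, tape[-2..3]=010100 (head:     ^)
Step 7: in state C at pos 2, read 0 -> (C,0)->write 0,move L,goto D. Now: state=D, head=1, tape[-2..3]=010100 (head:    ^)
Step 8: in state D at pos 1, read 1 -> (D,1)->write 1,move L,goto B. Now: state=B, head=0, tape[-2..3]=010100 (head:   ^)
Step 9: in state B at pos 0, read 0 -> (B,0)->write 1,move L,goto C. Now: state=C, head=-1, tape[-2..3]=011100 (head:  ^)
Step 10: in state C at pos -1, read 1 -> (C,1)->write 0,move L,goto A. Now: state=A, head=-2, tape[-3..3]=0001100 (head:  ^)
Step 11: in state A at pos -2, read 0 -> (A,0)->write 0,move R,goto B. Now: state=B, head=-1, tape[-3..3]=0001100 (head:   ^)
Step 12: in state B at pos -1, read 0 -> (B,0)->write 1,move L,goto C. Now: state=C, head=-2, tape[-3..3]=0011100 (head:  ^)
Step 13: in state C at pos -2, read 0 -> (C,0)->write 0,move L,goto D. Now: state=D, head=-3, tape[-4..3]=00011100 (head:  ^)
Step 14: in state D at pos -3, read 0 -> (D,0)->write 1,move R,goto A. Now: state=A, head=-2, tape[-4..3]=01011100 (head:   ^)
Step 15: in state A at pos -2, read 0 -> (A,0)->write 0,move R,goto B. Now: state=B, head=-1, tape[-4..3]=01011100 (head:    ^)
Step 16: in state B at pos -1, read 1 -> (B,1)->write 1,move R,goto C. Now: state=C, head=0, tape[-4..3]=01011100 (head:     ^)
Step 17: in state C at pos 0, read 1 -> (C,1)->write 0,move L,goto A. Now: state=A, head=-1, tape[-4..3]=01010100 (head:    ^)
Head positions at steps 0..17: starting at 0, distinct positions visited = {-3, -2, -1, 0, 1, 2} -> 6 position(s)

Answer: 6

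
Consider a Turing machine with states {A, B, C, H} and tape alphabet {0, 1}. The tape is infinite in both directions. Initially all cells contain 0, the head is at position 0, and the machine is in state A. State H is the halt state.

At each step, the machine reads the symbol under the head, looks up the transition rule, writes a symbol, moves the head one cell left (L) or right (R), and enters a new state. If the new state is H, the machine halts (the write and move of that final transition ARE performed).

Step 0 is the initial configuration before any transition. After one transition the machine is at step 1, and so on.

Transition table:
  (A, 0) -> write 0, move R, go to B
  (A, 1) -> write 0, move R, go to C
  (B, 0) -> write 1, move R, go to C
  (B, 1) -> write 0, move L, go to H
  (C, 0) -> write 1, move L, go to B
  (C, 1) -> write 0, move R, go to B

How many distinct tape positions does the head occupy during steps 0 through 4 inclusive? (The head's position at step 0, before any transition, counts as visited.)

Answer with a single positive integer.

Answer: 3

Derivation:
Step 1: in state A at pos 0, read 0 -> (A,0)->write 0,move R,goto B. Now: state=B, head=1, tape[-1..2]=0000 (head:   ^)
Step 2: in state B at pos 1, read 0 -> (B,0)->write 1,move R,goto C. Now: state=C, head=2, tape[-1..3]=00100 (head:    ^)
Step 3: in state C at pos 2, read 0 -> (C,0)->write 1,move L,goto B. Now: state=B, head=1, tape[-1..3]=00110 (head:   ^)
Step 4: in state B at pos 1, read 1 -> (B,1)->write 0,move L,goto H. Now: state=H, head=0, tape[-1..3]=00010 (head:  ^)
Head positions at steps 0..4: starting at 0, distinct positions visited = {0, 1, 2} -> 3 position(s)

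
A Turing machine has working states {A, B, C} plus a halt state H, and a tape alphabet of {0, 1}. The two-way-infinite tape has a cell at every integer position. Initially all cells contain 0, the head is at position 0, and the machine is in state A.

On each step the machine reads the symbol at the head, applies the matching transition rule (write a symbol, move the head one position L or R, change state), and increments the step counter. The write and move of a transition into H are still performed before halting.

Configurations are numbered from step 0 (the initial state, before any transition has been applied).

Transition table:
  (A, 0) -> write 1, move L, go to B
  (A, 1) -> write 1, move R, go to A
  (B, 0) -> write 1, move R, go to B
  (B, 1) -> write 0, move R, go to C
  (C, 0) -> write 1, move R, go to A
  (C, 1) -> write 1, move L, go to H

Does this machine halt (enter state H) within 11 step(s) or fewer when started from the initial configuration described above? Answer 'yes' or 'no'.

Step 1: in state A at pos 0, read 0 -> (A,0)->write 1,move L,goto B. Now: state=B, head=-1, tape[-2..1]=0010 (head:  ^)
Step 2: in state B at pos -1, read 0 -> (B,0)->write 1,move R,goto B. Now: state=B, head=0, tape[-2..1]=0110 (head:   ^)
Step 3: in state B at pos 0, read 1 -> (B,1)->write 0,move R,goto C. Now: state=C, head=1, tape[-2..2]=01000 (head:    ^)
Step 4: in state C at pos 1, read 0 -> (C,0)->write 1,move R,goto A. Now: state=A, head=2, tape[-2..3]=010100 (head:     ^)
Step 5: in state A at pos 2, read 0 -> (A,0)->write 1,move L,goto B. Now: state=B, head=1, tape[-2..3]=010110 (head:    ^)
Step 6: in state B at pos 1, read 1 -> (B,1)->write 0,move R,goto C. Now: state=C, head=2, tape[-2..3]=010010 (head:     ^)
Step 7: in state C at pos 2, read 1 -> (C,1)->write 1,move L,goto H. Now: state=H, head=1, tape[-2..3]=010010 (head:    ^)
State H reached at step 7; 7 <= 11 -> yes

Answer: yes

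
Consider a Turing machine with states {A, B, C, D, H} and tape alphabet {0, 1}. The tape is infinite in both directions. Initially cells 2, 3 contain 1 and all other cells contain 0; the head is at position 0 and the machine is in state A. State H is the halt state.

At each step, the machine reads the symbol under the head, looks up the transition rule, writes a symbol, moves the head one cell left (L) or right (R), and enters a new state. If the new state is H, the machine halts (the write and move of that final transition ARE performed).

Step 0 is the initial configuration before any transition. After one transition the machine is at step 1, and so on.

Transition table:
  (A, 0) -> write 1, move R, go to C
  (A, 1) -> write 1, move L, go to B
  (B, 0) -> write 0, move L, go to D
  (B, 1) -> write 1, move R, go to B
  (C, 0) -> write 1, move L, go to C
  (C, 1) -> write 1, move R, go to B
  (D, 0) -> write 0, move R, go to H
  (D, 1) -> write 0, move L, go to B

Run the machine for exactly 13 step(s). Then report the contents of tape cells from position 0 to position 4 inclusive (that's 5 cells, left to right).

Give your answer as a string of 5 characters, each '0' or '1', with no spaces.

Answer: 11000

Derivation:
Step 1: in state A at pos 0, read 0 -> (A,0)->write 1,move R,goto C. Now: state=C, head=1, tape[-1..4]=010110 (head:   ^)
Step 2: in state C at pos 1, read 0 -> (C,0)->write 1,move L,goto C. Now: state=C, head=0, tape[-1..4]=011110 (head:  ^)
Step 3: in state C at pos 0, read 1 -> (C,1)->write 1,move R,goto B. Now: state=B, head=1, tape[-1..4]=011110 (head:   ^)
Step 4: in state B at pos 1, read 1 -> (B,1)->write 1,move R,goto B. Now: state=B, head=2, tape[-1..4]=011110 (head:    ^)
Step 5: in state B at pos 2, read 1 -> (B,1)->write 1,move R,goto B. Now: state=B, head=3, tape[-1..4]=011110 (head:     ^)
Step 6: in state B at pos 3, read 1 -> (B,1)->write 1,move R,goto B. Now: state=B, head=4, tape[-1..5]=0111100 (head:      ^)
Step 7: in state B at pos 4, read 0 -> (B,0)->write 0,move L,goto D. Now: state=D, head=3, tape[-1..5]=0111100 (head:     ^)
Step 8: in state D at pos 3, read 1 -> (D,1)->write 0,move L,goto B. Now: state=B, head=2, tape[-1..5]=0111000 (head:    ^)
Step 9: in state B at pos 2, read 1 -> (B,1)->write 1,move R,goto B. Now: state=B, head=3, tape[-1..5]=0111000 (head:     ^)
Step 10: in state B at pos 3, read 0 -> (B,0)->write 0,move L,goto D. Now: state=D, head=2, tape[-1..5]=0111000 (head:    ^)
Step 11: in state D at pos 2, read 1 -> (D,1)->write 0,move L,goto B. Now: state=B, head=1, tape[-1..5]=0110000 (head:   ^)
Step 12: in state B at pos 1, read 1 -> (B,1)->write 1,move R,goto B. Now: state=B, head=2, tape[-1..5]=0110000 (head:    ^)
Step 13: in state B at pos 2, read 0 -> (B,0)->write 0,move L,goto D. Now: state=D, head=1, tape[-1..5]=0110000 (head:   ^)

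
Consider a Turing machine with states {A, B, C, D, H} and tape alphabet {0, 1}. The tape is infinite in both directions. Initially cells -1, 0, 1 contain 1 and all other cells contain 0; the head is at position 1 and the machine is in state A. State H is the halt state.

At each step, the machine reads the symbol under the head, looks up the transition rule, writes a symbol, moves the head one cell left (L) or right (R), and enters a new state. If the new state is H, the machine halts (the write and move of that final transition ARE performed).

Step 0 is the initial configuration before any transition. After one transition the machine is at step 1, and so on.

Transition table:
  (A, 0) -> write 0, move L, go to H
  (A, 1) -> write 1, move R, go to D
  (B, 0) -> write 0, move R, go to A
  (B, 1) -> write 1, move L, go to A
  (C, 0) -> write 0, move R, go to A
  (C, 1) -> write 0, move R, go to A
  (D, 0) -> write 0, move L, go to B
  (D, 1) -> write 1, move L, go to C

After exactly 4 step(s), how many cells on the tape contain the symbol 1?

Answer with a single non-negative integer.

Answer: 3

Derivation:
Step 1: in state A at pos 1, read 1 -> (A,1)->write 1,move R,goto D. Now: state=D, head=2, tape[-2..3]=011100 (head:     ^)
Step 2: in state D at pos 2, read 0 -> (D,0)->write 0,move L,goto B. Now: state=B, head=1, tape[-2..3]=011100 (head:    ^)
Step 3: in state B at pos 1, read 1 -> (B,1)->write 1,move L,goto A. Now: state=A, head=0, tape[-2..3]=011100 (head:   ^)
Step 4: in state A at pos 0, read 1 -> (A,1)->write 1,move R,goto D. Now: state=D, head=1, tape[-2..3]=011100 (head:    ^)
Cells containing 1 after step 4: {-1, 0, 1} -> 3 cell(s)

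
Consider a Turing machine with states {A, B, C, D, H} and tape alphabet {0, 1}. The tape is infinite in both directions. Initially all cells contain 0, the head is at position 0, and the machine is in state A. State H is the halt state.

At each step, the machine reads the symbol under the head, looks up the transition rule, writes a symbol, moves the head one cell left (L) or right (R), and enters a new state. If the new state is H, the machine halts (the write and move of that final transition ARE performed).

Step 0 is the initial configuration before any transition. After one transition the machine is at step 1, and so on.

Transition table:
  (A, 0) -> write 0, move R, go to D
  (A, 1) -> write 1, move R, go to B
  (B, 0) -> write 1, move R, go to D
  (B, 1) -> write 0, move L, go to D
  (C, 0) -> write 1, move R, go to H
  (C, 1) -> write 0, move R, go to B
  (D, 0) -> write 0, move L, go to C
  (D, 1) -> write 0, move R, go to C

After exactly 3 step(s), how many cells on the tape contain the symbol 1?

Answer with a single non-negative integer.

Step 1: in state A at pos 0, read 0 -> (A,0)->write 0,move R,goto D. Now: state=D, head=1, tape[-1..2]=0000 (head:   ^)
Step 2: in state D at pos 1, read 0 -> (D,0)->write 0,move L,goto C. Now: state=C, head=0, tape[-1..2]=0000 (head:  ^)
Step 3: in state C at pos 0, read 0 -> (C,0)->write 1,move R,goto H. Now: state=H, head=1, tape[-1..2]=0100 (head:   ^)
Cells containing 1 after step 3: {0} -> 1 cell(s)

Answer: 1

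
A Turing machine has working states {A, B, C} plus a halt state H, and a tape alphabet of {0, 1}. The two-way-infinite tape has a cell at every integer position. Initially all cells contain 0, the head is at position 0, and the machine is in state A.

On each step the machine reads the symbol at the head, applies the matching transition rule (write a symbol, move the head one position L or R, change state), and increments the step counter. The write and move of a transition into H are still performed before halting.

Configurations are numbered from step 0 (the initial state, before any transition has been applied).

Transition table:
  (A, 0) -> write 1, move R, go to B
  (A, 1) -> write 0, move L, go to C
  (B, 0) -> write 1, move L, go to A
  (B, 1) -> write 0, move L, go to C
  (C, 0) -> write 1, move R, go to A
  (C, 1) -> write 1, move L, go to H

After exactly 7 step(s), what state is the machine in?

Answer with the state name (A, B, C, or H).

Step 1: in state A at pos 0, read 0 -> (A,0)->write 1,move R,goto B. Now: state=B, head=1, tape[-1..2]=0100 (head:   ^)
Step 2: in state B at pos 1, read 0 -> (B,0)->write 1,move L,goto A. Now: state=A, head=0, tape[-1..2]=0110 (head:  ^)
Step 3: in state A at pos 0, read 1 -> (A,1)->write 0,move L,goto C. Now: state=C, head=-1, tape[-2..2]=00010 (head:  ^)
Step 4: in state C at pos -1, read 0 -> (C,0)->write 1,move R,goto A. Now: state=A, head=0, tape[-2..2]=01010 (head:   ^)
Step 5: in state A at pos 0, read 0 -> (A,0)->write 1,move R,goto B. Now: state=B, head=1, tape[-2..2]=01110 (head:    ^)
Step 6: in state B at pos 1, read 1 -> (B,1)->write 0,move L,goto C. Now: state=C, head=0, tape[-2..2]=01100 (head:   ^)
Step 7: in state C at pos 0, read 1 -> (C,1)->write 1,move L,goto H. Now: state=H, head=-1, tape[-2..2]=01100 (head:  ^)

Answer: H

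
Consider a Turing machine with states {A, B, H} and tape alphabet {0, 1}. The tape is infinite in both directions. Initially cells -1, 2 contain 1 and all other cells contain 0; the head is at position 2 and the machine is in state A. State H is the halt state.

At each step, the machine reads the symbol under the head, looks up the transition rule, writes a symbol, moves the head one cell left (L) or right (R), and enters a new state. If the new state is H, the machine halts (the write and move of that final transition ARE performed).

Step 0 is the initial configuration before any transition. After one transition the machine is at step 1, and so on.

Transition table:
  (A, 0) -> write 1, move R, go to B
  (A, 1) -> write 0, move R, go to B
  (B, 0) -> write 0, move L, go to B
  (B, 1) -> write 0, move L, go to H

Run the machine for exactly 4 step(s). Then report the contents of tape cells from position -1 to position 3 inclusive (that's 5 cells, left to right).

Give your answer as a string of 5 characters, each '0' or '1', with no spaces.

Step 1: in state A at pos 2, read 1 -> (A,1)->write 0,move R,goto B. Now: state=B, head=3, tape[-2..4]=0100000 (head:      ^)
Step 2: in state B at pos 3, read 0 -> (B,0)->write 0,move L,goto B. Now: state=B, head=2, tape[-2..4]=0100000 (head:     ^)
Step 3: in state B at pos 2, read 0 -> (B,0)->write 0,move L,goto B. Now: state=B, head=1, tape[-2..4]=0100000 (head:    ^)
Step 4: in state B at pos 1, read 0 -> (B,0)->write 0,move L,goto B. Now: state=B, head=0, tape[-2..4]=0100000 (head:   ^)

Answer: 10000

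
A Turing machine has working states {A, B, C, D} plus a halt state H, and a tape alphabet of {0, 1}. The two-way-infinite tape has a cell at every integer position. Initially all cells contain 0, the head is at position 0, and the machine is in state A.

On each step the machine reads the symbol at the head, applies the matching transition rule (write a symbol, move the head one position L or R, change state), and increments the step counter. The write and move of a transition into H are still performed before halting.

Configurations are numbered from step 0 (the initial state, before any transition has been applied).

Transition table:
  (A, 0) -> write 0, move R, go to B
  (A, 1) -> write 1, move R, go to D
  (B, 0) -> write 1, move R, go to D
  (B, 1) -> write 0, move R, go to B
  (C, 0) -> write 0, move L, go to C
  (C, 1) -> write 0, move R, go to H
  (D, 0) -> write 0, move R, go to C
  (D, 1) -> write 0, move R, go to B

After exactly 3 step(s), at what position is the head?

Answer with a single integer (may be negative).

Step 1: in state A at pos 0, read 0 -> (A,0)->write 0,move R,goto B. Now: state=B, head=1, tape[-1..2]=0000 (head:   ^)
Step 2: in state B at pos 1, read 0 -> (B,0)->write 1,move R,goto D. Now: state=D, head=2, tape[-1..3]=00100 (head:    ^)
Step 3: in state D at pos 2, read 0 -> (D,0)->write 0,move R,goto C. Now: state=C, head=3, tape[-1..4]=001000 (head:     ^)

Answer: 3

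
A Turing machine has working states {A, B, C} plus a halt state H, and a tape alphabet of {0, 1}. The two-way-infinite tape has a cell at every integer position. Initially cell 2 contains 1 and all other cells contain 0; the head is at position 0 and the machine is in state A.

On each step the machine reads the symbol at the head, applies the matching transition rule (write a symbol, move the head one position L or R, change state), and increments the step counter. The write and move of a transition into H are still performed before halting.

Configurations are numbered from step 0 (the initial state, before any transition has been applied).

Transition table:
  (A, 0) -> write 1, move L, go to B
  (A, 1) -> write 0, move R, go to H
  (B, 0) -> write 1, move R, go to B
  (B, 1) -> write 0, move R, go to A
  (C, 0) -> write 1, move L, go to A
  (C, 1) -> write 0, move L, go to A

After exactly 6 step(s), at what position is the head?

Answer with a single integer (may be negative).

Answer: 2

Derivation:
Step 1: in state A at pos 0, read 0 -> (A,0)->write 1,move L,goto B. Now: state=B, head=-1, tape[-2..3]=001010 (head:  ^)
Step 2: in state B at pos -1, read 0 -> (B,0)->write 1,move R,goto B. Now: state=B, head=0, tape[-2..3]=011010 (head:   ^)
Step 3: in state B at pos 0, read 1 -> (B,1)->write 0,move R,goto A. Now: state=A, head=1, tape[-2..3]=010010 (head:    ^)
Step 4: in state A at pos 1, read 0 -> (A,0)->write 1,move L,goto B. Now: state=B, head=0, tape[-2..3]=010110 (head:   ^)
Step 5: in state B at pos 0, read 0 -> (B,0)->write 1,move R,goto B. Now: state=B, head=1, tape[-2..3]=011110 (head:    ^)
Step 6: in state B at pos 1, read 1 -> (B,1)->write 0,move R,goto A. Now: state=A, head=2, tape[-2..3]=011010 (head:     ^)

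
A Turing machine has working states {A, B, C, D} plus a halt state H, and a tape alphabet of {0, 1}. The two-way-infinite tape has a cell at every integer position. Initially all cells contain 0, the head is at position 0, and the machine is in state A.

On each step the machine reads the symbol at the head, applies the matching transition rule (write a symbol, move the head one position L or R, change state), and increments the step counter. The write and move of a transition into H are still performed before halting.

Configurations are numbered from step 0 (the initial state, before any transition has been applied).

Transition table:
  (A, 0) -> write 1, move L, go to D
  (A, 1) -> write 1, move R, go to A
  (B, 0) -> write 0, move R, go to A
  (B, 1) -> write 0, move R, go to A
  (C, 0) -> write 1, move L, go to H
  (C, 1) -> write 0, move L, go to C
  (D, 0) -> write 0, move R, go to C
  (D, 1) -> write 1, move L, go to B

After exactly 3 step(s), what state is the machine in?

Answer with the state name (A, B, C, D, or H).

Answer: C

Derivation:
Step 1: in state A at pos 0, read 0 -> (A,0)->write 1,move L,goto D. Now: state=D, head=-1, tape[-2..1]=0010 (head:  ^)
Step 2: in state D at pos -1, read 0 -> (D,0)->write 0,move R,goto C. Now: state=C, head=0, tape[-2..1]=0010 (head:   ^)
Step 3: in state C at pos 0, read 1 -> (C,1)->write 0,move L,goto C. Now: state=C, head=-1, tape[-2..1]=0000 (head:  ^)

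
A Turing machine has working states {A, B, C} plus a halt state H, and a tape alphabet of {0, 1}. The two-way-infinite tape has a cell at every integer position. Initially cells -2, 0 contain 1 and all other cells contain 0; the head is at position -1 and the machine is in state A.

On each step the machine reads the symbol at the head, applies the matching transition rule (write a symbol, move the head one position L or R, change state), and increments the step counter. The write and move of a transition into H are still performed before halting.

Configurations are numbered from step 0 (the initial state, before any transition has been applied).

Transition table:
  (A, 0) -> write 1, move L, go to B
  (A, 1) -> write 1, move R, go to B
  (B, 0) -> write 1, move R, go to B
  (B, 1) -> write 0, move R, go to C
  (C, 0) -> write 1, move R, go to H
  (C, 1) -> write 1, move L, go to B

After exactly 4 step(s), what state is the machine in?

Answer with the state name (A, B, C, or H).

Answer: B

Derivation:
Step 1: in state A at pos -1, read 0 -> (A,0)->write 1,move L,goto B. Now: state=B, head=-2, tape[-3..1]=01110 (head:  ^)
Step 2: in state B at pos -2, read 1 -> (B,1)->write 0,move R,goto C. Now: state=C, head=-1, tape[-3..1]=00110 (head:   ^)
Step 3: in state C at pos -1, read 1 -> (C,1)->write 1,move L,goto B. Now: state=B, head=-2, tape[-3..1]=00110 (head:  ^)
Step 4: in state B at pos -2, read 0 -> (B,0)->write 1,move R,goto B. Now: state=B, head=-1, tape[-3..1]=01110 (head:   ^)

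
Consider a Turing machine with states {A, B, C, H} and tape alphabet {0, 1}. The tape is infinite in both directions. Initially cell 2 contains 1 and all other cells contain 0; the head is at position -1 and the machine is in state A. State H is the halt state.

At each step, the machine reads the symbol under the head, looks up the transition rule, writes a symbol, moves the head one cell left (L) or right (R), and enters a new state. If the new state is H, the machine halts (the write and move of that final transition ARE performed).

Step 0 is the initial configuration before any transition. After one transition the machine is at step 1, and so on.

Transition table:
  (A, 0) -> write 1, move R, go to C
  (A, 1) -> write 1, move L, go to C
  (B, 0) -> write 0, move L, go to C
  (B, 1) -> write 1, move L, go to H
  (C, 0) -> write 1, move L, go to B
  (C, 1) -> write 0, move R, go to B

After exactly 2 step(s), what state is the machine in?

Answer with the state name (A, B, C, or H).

Answer: B

Derivation:
Step 1: in state A at pos -1, read 0 -> (A,0)->write 1,move R,goto C. Now: state=C, head=0, tape[-2..3]=010010 (head:   ^)
Step 2: in state C at pos 0, read 0 -> (C,0)->write 1,move L,goto B. Now: state=B, head=-1, tape[-2..3]=011010 (head:  ^)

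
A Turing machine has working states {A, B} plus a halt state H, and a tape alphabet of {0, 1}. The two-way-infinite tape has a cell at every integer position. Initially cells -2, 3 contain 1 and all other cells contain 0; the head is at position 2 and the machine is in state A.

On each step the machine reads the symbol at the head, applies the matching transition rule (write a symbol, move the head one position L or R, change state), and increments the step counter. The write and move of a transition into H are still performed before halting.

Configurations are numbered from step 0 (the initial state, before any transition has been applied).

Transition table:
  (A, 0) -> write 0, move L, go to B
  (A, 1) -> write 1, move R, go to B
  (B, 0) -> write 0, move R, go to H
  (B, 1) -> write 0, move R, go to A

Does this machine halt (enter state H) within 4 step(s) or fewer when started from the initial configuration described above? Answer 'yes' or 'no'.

Step 1: in state A at pos 2, read 0 -> (A,0)->write 0,move L,goto B. Now: state=B, head=1, tape[-3..4]=01000010 (head:     ^)
Step 2: in state B at pos 1, read 0 -> (B,0)->write 0,move R,goto H. Now: state=H, head=2, tape[-3..4]=01000010 (head:      ^)
State H reached at step 2; 2 <= 4 -> yes

Answer: yes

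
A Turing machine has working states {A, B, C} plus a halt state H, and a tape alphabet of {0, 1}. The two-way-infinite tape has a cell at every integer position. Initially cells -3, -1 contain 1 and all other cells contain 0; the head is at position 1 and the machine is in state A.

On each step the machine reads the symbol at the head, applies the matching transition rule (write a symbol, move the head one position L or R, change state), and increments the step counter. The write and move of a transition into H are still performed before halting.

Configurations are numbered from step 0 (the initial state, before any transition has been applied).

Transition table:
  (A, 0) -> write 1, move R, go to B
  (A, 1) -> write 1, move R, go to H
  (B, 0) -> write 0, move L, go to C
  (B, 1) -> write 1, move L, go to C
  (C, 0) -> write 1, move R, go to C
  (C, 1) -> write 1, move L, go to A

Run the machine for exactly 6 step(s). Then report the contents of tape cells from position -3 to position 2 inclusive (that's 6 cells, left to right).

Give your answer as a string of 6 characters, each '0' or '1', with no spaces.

Answer: 101110

Derivation:
Step 1: in state A at pos 1, read 0 -> (A,0)->write 1,move R,goto B. Now: state=B, head=2, tape[-4..3]=01010100 (head:       ^)
Step 2: in state B at pos 2, read 0 -> (B,0)->write 0,move L,goto C. Now: state=C, head=1, tape[-4..3]=01010100 (head:      ^)
Step 3: in state C at pos 1, read 1 -> (C,1)->write 1,move L,goto A. Now: state=A, head=0, tape[-4..3]=01010100 (head:     ^)
Step 4: in state A at pos 0, read 0 -> (A,0)->write 1,move R,goto B. Now: state=B, head=1, tape[-4..3]=01011100 (head:      ^)
Step 5: in state B at pos 1, read 1 -> (B,1)->write 1,move L,goto C. Now: state=C, head=0, tape[-4..3]=01011100 (head:     ^)
Step 6: in state C at pos 0, read 1 -> (C,1)->write 1,move L,goto A. Now: state=A, head=-1, tape[-4..3]=01011100 (head:    ^)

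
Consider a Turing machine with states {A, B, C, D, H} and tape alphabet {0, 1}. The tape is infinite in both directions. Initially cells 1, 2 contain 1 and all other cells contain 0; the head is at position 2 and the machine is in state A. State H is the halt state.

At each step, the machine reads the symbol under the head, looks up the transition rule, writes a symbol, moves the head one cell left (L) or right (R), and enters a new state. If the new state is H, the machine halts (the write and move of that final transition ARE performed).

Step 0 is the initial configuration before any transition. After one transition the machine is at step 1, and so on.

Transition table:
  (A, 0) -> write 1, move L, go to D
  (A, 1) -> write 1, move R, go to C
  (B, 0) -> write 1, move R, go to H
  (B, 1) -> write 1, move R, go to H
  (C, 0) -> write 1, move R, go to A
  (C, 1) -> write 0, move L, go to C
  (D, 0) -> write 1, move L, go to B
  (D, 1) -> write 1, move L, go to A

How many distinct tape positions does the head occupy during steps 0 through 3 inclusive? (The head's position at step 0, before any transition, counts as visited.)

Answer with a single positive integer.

Answer: 3

Derivation:
Step 1: in state A at pos 2, read 1 -> (A,1)->write 1,move R,goto C. Now: state=C, head=3, tape[0..4]=01100 (head:    ^)
Step 2: in state C at pos 3, read 0 -> (C,0)->write 1,move R,goto A. Now: state=A, head=4, tape[0..5]=011100 (head:     ^)
Step 3: in state A at pos 4, read 0 -> (A,0)->write 1,move L,goto D. Now: state=D, head=3, tape[0..5]=011110 (head:    ^)
Head positions at steps 0..3: starting at 2, distinct positions visited = {2, 3, 4} -> 3 position(s)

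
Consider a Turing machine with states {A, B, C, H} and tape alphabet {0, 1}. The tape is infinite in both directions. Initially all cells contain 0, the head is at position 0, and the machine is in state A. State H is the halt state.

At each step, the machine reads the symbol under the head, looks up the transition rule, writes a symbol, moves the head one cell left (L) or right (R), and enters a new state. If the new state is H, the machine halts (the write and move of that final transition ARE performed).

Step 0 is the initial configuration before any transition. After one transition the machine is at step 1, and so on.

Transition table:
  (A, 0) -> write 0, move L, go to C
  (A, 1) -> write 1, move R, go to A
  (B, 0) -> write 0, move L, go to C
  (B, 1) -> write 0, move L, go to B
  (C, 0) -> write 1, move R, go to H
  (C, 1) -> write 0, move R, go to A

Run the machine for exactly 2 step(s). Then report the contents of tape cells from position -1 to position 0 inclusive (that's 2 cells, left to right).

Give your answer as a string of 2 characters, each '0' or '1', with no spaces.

Step 1: in state A at pos 0, read 0 -> (A,0)->write 0,move L,goto C. Now: state=C, head=-1, tape[-2..1]=0000 (head:  ^)
Step 2: in state C at pos -1, read 0 -> (C,0)->write 1,move R,goto H. Now: state=H, head=0, tape[-2..1]=0100 (head:   ^)

Answer: 10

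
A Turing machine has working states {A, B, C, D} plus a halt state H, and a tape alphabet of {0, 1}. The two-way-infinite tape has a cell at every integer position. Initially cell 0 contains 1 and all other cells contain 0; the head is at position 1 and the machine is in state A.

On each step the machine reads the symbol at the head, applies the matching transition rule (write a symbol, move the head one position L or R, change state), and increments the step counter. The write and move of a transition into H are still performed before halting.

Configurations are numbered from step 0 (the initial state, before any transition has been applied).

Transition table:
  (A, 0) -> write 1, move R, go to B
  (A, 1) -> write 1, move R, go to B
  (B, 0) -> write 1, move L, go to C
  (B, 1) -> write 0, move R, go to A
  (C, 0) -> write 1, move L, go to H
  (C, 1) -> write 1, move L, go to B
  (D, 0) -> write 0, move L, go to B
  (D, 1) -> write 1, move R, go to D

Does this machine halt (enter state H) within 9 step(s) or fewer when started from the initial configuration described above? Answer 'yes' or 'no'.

Answer: no

Derivation:
Step 1: in state A at pos 1, read 0 -> (A,0)->write 1,move R,goto B. Now: state=B, head=2, tape[-1..3]=01100 (head:    ^)
Step 2: in state B at pos 2, read 0 -> (B,0)->write 1,move L,goto C. Now: state=C, head=1, tape[-1..3]=01110 (head:   ^)
Step 3: in state C at pos 1, read 1 -> (C,1)->write 1,move L,goto B. Now: state=B, head=0, tape[-1..3]=01110 (head:  ^)
Step 4: in state B at pos 0, read 1 -> (B,1)->write 0,move R,goto A. Now: state=A, head=1, tape[-1..3]=00110 (head:   ^)
Step 5: in state A at pos 1, read 1 -> (A,1)->write 1,move R,goto B. Now: state=B, head=2, tape[-1..3]=00110 (head:    ^)
Step 6: in state B at pos 2, read 1 -> (B,1)->write 0,move R,goto A. Now: state=A, head=3, tape[-1..4]=001000 (head:     ^)
Step 7: in state A at pos 3, read 0 -> (A,0)->write 1,move R,goto B. Now: state=B, head=4, tape[-1..5]=0010100 (head:      ^)
Step 8: in state B at pos 4, read 0 -> (B,0)->write 1,move L,goto C. Now: state=C, head=3, tape[-1..5]=0010110 (head:     ^)
Step 9: in state C at pos 3, read 1 -> (C,1)->write 1,move L,goto B. Now: state=B, head=2, tape[-1..5]=0010110 (head:    ^)
After 9 step(s): state = B (not H) -> not halted within 9 -> no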